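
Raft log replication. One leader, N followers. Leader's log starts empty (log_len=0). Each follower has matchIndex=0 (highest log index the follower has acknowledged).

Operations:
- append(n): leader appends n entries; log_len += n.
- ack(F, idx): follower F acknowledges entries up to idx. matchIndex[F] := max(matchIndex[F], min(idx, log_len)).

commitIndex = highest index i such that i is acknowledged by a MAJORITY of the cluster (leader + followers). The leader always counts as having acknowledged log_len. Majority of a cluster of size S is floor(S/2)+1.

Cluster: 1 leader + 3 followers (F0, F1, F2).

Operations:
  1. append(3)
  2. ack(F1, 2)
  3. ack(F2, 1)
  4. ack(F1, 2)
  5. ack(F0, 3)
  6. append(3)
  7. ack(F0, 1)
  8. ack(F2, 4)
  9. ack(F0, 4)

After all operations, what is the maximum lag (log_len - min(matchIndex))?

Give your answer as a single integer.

Answer: 4

Derivation:
Op 1: append 3 -> log_len=3
Op 2: F1 acks idx 2 -> match: F0=0 F1=2 F2=0; commitIndex=0
Op 3: F2 acks idx 1 -> match: F0=0 F1=2 F2=1; commitIndex=1
Op 4: F1 acks idx 2 -> match: F0=0 F1=2 F2=1; commitIndex=1
Op 5: F0 acks idx 3 -> match: F0=3 F1=2 F2=1; commitIndex=2
Op 6: append 3 -> log_len=6
Op 7: F0 acks idx 1 -> match: F0=3 F1=2 F2=1; commitIndex=2
Op 8: F2 acks idx 4 -> match: F0=3 F1=2 F2=4; commitIndex=3
Op 9: F0 acks idx 4 -> match: F0=4 F1=2 F2=4; commitIndex=4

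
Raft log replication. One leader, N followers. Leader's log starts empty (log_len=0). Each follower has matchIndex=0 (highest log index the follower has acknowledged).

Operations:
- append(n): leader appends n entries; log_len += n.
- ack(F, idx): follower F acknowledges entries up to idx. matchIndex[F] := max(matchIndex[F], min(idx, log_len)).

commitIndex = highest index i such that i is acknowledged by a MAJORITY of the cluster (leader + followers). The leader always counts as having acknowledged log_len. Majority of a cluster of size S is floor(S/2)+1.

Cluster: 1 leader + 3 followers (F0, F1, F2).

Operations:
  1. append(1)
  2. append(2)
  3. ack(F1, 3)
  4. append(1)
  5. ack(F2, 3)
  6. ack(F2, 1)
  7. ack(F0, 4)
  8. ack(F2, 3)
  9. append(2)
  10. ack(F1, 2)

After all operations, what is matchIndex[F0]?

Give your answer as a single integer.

Answer: 4

Derivation:
Op 1: append 1 -> log_len=1
Op 2: append 2 -> log_len=3
Op 3: F1 acks idx 3 -> match: F0=0 F1=3 F2=0; commitIndex=0
Op 4: append 1 -> log_len=4
Op 5: F2 acks idx 3 -> match: F0=0 F1=3 F2=3; commitIndex=3
Op 6: F2 acks idx 1 -> match: F0=0 F1=3 F2=3; commitIndex=3
Op 7: F0 acks idx 4 -> match: F0=4 F1=3 F2=3; commitIndex=3
Op 8: F2 acks idx 3 -> match: F0=4 F1=3 F2=3; commitIndex=3
Op 9: append 2 -> log_len=6
Op 10: F1 acks idx 2 -> match: F0=4 F1=3 F2=3; commitIndex=3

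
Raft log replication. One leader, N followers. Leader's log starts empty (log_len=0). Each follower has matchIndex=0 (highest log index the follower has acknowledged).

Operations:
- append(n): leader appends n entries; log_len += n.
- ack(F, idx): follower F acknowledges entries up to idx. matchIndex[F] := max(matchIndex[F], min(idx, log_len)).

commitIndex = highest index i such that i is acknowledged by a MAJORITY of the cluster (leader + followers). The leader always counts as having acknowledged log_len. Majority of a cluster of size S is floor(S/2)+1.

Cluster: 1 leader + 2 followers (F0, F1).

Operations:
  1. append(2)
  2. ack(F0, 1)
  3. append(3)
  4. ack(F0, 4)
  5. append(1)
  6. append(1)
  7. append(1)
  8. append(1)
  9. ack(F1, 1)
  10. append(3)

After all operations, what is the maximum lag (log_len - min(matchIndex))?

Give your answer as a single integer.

Answer: 11

Derivation:
Op 1: append 2 -> log_len=2
Op 2: F0 acks idx 1 -> match: F0=1 F1=0; commitIndex=1
Op 3: append 3 -> log_len=5
Op 4: F0 acks idx 4 -> match: F0=4 F1=0; commitIndex=4
Op 5: append 1 -> log_len=6
Op 6: append 1 -> log_len=7
Op 7: append 1 -> log_len=8
Op 8: append 1 -> log_len=9
Op 9: F1 acks idx 1 -> match: F0=4 F1=1; commitIndex=4
Op 10: append 3 -> log_len=12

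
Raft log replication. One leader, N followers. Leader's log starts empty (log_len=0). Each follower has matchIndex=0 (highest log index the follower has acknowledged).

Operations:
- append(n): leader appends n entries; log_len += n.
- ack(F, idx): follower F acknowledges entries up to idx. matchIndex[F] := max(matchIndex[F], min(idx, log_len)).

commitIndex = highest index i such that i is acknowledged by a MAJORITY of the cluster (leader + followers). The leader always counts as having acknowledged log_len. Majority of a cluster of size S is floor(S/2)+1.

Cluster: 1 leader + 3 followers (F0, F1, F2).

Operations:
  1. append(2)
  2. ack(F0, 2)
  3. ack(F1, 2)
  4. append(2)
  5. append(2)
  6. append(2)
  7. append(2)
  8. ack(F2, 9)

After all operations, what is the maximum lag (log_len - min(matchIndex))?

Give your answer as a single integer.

Op 1: append 2 -> log_len=2
Op 2: F0 acks idx 2 -> match: F0=2 F1=0 F2=0; commitIndex=0
Op 3: F1 acks idx 2 -> match: F0=2 F1=2 F2=0; commitIndex=2
Op 4: append 2 -> log_len=4
Op 5: append 2 -> log_len=6
Op 6: append 2 -> log_len=8
Op 7: append 2 -> log_len=10
Op 8: F2 acks idx 9 -> match: F0=2 F1=2 F2=9; commitIndex=2

Answer: 8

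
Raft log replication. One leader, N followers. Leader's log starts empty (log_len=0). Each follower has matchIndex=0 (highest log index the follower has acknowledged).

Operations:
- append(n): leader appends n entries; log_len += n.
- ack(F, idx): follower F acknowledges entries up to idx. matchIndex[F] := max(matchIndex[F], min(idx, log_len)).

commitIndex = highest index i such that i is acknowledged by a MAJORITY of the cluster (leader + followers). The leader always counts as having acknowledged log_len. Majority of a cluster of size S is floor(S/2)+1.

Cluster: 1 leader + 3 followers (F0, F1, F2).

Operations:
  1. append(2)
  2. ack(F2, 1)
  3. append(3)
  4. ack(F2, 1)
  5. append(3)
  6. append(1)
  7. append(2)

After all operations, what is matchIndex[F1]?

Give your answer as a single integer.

Op 1: append 2 -> log_len=2
Op 2: F2 acks idx 1 -> match: F0=0 F1=0 F2=1; commitIndex=0
Op 3: append 3 -> log_len=5
Op 4: F2 acks idx 1 -> match: F0=0 F1=0 F2=1; commitIndex=0
Op 5: append 3 -> log_len=8
Op 6: append 1 -> log_len=9
Op 7: append 2 -> log_len=11

Answer: 0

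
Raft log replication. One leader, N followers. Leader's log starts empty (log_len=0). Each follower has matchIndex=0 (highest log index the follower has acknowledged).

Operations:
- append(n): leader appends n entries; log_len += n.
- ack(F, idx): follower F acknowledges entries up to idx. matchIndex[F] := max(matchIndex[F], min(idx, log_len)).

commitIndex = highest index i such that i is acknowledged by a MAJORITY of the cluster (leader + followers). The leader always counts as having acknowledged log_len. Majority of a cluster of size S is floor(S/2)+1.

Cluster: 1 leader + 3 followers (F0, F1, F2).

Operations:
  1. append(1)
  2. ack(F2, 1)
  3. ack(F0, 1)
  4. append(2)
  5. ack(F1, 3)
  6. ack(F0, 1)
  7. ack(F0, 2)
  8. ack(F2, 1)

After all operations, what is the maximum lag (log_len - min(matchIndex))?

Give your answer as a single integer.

Answer: 2

Derivation:
Op 1: append 1 -> log_len=1
Op 2: F2 acks idx 1 -> match: F0=0 F1=0 F2=1; commitIndex=0
Op 3: F0 acks idx 1 -> match: F0=1 F1=0 F2=1; commitIndex=1
Op 4: append 2 -> log_len=3
Op 5: F1 acks idx 3 -> match: F0=1 F1=3 F2=1; commitIndex=1
Op 6: F0 acks idx 1 -> match: F0=1 F1=3 F2=1; commitIndex=1
Op 7: F0 acks idx 2 -> match: F0=2 F1=3 F2=1; commitIndex=2
Op 8: F2 acks idx 1 -> match: F0=2 F1=3 F2=1; commitIndex=2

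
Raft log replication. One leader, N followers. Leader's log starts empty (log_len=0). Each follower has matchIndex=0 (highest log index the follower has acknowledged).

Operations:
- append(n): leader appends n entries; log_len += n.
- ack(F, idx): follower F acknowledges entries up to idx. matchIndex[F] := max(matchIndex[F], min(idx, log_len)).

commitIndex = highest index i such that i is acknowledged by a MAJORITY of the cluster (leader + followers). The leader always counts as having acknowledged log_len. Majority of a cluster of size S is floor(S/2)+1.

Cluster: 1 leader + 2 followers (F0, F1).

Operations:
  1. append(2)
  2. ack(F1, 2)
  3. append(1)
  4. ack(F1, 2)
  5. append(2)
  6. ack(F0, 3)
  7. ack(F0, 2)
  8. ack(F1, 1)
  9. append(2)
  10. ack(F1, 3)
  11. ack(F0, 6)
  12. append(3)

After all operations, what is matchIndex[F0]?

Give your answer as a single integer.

Op 1: append 2 -> log_len=2
Op 2: F1 acks idx 2 -> match: F0=0 F1=2; commitIndex=2
Op 3: append 1 -> log_len=3
Op 4: F1 acks idx 2 -> match: F0=0 F1=2; commitIndex=2
Op 5: append 2 -> log_len=5
Op 6: F0 acks idx 3 -> match: F0=3 F1=2; commitIndex=3
Op 7: F0 acks idx 2 -> match: F0=3 F1=2; commitIndex=3
Op 8: F1 acks idx 1 -> match: F0=3 F1=2; commitIndex=3
Op 9: append 2 -> log_len=7
Op 10: F1 acks idx 3 -> match: F0=3 F1=3; commitIndex=3
Op 11: F0 acks idx 6 -> match: F0=6 F1=3; commitIndex=6
Op 12: append 3 -> log_len=10

Answer: 6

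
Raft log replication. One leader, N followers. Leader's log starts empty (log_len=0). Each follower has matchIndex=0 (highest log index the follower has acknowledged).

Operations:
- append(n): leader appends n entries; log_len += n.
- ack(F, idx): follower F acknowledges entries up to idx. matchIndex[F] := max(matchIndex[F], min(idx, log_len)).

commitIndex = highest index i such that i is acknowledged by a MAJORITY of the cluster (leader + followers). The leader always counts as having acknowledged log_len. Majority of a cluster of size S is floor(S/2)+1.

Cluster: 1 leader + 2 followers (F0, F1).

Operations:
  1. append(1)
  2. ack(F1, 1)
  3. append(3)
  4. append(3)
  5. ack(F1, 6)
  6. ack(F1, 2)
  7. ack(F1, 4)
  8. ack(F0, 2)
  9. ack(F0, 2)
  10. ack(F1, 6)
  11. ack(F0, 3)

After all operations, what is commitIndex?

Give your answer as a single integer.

Answer: 6

Derivation:
Op 1: append 1 -> log_len=1
Op 2: F1 acks idx 1 -> match: F0=0 F1=1; commitIndex=1
Op 3: append 3 -> log_len=4
Op 4: append 3 -> log_len=7
Op 5: F1 acks idx 6 -> match: F0=0 F1=6; commitIndex=6
Op 6: F1 acks idx 2 -> match: F0=0 F1=6; commitIndex=6
Op 7: F1 acks idx 4 -> match: F0=0 F1=6; commitIndex=6
Op 8: F0 acks idx 2 -> match: F0=2 F1=6; commitIndex=6
Op 9: F0 acks idx 2 -> match: F0=2 F1=6; commitIndex=6
Op 10: F1 acks idx 6 -> match: F0=2 F1=6; commitIndex=6
Op 11: F0 acks idx 3 -> match: F0=3 F1=6; commitIndex=6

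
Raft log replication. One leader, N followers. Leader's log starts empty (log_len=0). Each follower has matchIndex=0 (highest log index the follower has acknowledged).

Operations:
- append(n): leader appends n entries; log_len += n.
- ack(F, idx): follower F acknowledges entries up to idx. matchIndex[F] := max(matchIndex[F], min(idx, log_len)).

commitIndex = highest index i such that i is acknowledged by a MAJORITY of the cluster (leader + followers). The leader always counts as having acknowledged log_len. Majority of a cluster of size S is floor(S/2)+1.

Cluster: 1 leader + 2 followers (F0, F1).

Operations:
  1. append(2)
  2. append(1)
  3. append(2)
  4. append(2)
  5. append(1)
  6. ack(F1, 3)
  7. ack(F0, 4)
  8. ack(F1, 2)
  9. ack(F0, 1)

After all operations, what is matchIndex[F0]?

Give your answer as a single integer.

Op 1: append 2 -> log_len=2
Op 2: append 1 -> log_len=3
Op 3: append 2 -> log_len=5
Op 4: append 2 -> log_len=7
Op 5: append 1 -> log_len=8
Op 6: F1 acks idx 3 -> match: F0=0 F1=3; commitIndex=3
Op 7: F0 acks idx 4 -> match: F0=4 F1=3; commitIndex=4
Op 8: F1 acks idx 2 -> match: F0=4 F1=3; commitIndex=4
Op 9: F0 acks idx 1 -> match: F0=4 F1=3; commitIndex=4

Answer: 4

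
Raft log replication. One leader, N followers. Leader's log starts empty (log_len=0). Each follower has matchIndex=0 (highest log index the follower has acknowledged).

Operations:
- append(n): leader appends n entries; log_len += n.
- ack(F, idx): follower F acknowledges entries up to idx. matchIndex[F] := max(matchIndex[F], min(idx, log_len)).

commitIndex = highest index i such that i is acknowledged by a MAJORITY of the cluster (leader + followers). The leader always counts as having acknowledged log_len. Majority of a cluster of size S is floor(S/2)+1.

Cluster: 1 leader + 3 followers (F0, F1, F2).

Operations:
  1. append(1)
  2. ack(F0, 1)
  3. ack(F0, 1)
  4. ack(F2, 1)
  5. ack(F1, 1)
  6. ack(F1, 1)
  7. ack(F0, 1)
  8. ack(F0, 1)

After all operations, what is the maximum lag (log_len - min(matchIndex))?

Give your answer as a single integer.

Op 1: append 1 -> log_len=1
Op 2: F0 acks idx 1 -> match: F0=1 F1=0 F2=0; commitIndex=0
Op 3: F0 acks idx 1 -> match: F0=1 F1=0 F2=0; commitIndex=0
Op 4: F2 acks idx 1 -> match: F0=1 F1=0 F2=1; commitIndex=1
Op 5: F1 acks idx 1 -> match: F0=1 F1=1 F2=1; commitIndex=1
Op 6: F1 acks idx 1 -> match: F0=1 F1=1 F2=1; commitIndex=1
Op 7: F0 acks idx 1 -> match: F0=1 F1=1 F2=1; commitIndex=1
Op 8: F0 acks idx 1 -> match: F0=1 F1=1 F2=1; commitIndex=1

Answer: 0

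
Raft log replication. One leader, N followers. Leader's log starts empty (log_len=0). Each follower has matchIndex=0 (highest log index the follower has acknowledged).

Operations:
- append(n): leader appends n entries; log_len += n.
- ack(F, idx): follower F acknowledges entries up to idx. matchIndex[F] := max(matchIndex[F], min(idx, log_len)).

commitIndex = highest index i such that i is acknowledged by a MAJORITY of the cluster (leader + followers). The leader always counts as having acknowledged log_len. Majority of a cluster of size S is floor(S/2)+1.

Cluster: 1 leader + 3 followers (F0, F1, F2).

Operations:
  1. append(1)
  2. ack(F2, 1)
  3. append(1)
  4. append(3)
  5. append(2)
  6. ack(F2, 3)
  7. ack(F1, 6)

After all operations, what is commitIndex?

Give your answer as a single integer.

Answer: 3

Derivation:
Op 1: append 1 -> log_len=1
Op 2: F2 acks idx 1 -> match: F0=0 F1=0 F2=1; commitIndex=0
Op 3: append 1 -> log_len=2
Op 4: append 3 -> log_len=5
Op 5: append 2 -> log_len=7
Op 6: F2 acks idx 3 -> match: F0=0 F1=0 F2=3; commitIndex=0
Op 7: F1 acks idx 6 -> match: F0=0 F1=6 F2=3; commitIndex=3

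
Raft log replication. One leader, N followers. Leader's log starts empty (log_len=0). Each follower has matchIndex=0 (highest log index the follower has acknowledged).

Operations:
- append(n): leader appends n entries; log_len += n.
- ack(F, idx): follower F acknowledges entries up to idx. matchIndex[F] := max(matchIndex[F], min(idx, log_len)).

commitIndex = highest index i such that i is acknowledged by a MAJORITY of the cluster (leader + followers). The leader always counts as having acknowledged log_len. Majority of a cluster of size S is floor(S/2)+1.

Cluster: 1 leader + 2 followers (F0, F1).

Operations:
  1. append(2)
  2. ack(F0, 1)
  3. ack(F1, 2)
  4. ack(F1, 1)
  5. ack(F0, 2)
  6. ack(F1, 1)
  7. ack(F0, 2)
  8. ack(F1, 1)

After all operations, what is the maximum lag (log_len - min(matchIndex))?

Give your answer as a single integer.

Op 1: append 2 -> log_len=2
Op 2: F0 acks idx 1 -> match: F0=1 F1=0; commitIndex=1
Op 3: F1 acks idx 2 -> match: F0=1 F1=2; commitIndex=2
Op 4: F1 acks idx 1 -> match: F0=1 F1=2; commitIndex=2
Op 5: F0 acks idx 2 -> match: F0=2 F1=2; commitIndex=2
Op 6: F1 acks idx 1 -> match: F0=2 F1=2; commitIndex=2
Op 7: F0 acks idx 2 -> match: F0=2 F1=2; commitIndex=2
Op 8: F1 acks idx 1 -> match: F0=2 F1=2; commitIndex=2

Answer: 0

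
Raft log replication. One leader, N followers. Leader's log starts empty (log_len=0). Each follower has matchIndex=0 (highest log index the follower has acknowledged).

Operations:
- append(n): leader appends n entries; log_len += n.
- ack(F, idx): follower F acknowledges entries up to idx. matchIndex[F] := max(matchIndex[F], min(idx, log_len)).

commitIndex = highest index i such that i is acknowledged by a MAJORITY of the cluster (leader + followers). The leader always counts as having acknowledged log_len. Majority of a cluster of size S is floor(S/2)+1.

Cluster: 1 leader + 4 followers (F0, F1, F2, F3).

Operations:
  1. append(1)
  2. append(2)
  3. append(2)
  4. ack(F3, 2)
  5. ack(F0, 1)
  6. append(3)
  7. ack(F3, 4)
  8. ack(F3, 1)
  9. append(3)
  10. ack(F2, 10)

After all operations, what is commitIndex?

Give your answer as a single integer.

Op 1: append 1 -> log_len=1
Op 2: append 2 -> log_len=3
Op 3: append 2 -> log_len=5
Op 4: F3 acks idx 2 -> match: F0=0 F1=0 F2=0 F3=2; commitIndex=0
Op 5: F0 acks idx 1 -> match: F0=1 F1=0 F2=0 F3=2; commitIndex=1
Op 6: append 3 -> log_len=8
Op 7: F3 acks idx 4 -> match: F0=1 F1=0 F2=0 F3=4; commitIndex=1
Op 8: F3 acks idx 1 -> match: F0=1 F1=0 F2=0 F3=4; commitIndex=1
Op 9: append 3 -> log_len=11
Op 10: F2 acks idx 10 -> match: F0=1 F1=0 F2=10 F3=4; commitIndex=4

Answer: 4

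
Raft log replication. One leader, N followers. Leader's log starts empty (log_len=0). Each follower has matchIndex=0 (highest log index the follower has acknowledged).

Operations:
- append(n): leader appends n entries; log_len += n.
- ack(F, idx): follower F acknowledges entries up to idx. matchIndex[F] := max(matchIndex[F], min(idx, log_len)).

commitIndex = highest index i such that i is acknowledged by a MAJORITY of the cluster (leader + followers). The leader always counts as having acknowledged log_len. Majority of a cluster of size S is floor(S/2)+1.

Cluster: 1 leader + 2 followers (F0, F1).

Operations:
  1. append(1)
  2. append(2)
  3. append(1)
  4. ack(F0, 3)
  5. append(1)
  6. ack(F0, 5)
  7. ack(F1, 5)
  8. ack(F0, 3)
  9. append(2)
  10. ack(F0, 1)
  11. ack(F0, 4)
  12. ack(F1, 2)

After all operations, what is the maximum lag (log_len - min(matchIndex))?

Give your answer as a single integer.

Op 1: append 1 -> log_len=1
Op 2: append 2 -> log_len=3
Op 3: append 1 -> log_len=4
Op 4: F0 acks idx 3 -> match: F0=3 F1=0; commitIndex=3
Op 5: append 1 -> log_len=5
Op 6: F0 acks idx 5 -> match: F0=5 F1=0; commitIndex=5
Op 7: F1 acks idx 5 -> match: F0=5 F1=5; commitIndex=5
Op 8: F0 acks idx 3 -> match: F0=5 F1=5; commitIndex=5
Op 9: append 2 -> log_len=7
Op 10: F0 acks idx 1 -> match: F0=5 F1=5; commitIndex=5
Op 11: F0 acks idx 4 -> match: F0=5 F1=5; commitIndex=5
Op 12: F1 acks idx 2 -> match: F0=5 F1=5; commitIndex=5

Answer: 2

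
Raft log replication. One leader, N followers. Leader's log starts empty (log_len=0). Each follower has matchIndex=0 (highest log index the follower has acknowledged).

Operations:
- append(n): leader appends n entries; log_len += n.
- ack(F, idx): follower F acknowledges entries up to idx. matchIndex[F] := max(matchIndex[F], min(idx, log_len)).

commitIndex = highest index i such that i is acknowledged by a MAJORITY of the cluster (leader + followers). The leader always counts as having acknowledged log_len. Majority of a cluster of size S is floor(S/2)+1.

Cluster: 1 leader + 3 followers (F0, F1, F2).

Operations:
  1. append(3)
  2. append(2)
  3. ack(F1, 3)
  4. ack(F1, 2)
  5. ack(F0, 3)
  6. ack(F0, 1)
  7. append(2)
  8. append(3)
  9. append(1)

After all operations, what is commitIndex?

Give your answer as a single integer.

Answer: 3

Derivation:
Op 1: append 3 -> log_len=3
Op 2: append 2 -> log_len=5
Op 3: F1 acks idx 3 -> match: F0=0 F1=3 F2=0; commitIndex=0
Op 4: F1 acks idx 2 -> match: F0=0 F1=3 F2=0; commitIndex=0
Op 5: F0 acks idx 3 -> match: F0=3 F1=3 F2=0; commitIndex=3
Op 6: F0 acks idx 1 -> match: F0=3 F1=3 F2=0; commitIndex=3
Op 7: append 2 -> log_len=7
Op 8: append 3 -> log_len=10
Op 9: append 1 -> log_len=11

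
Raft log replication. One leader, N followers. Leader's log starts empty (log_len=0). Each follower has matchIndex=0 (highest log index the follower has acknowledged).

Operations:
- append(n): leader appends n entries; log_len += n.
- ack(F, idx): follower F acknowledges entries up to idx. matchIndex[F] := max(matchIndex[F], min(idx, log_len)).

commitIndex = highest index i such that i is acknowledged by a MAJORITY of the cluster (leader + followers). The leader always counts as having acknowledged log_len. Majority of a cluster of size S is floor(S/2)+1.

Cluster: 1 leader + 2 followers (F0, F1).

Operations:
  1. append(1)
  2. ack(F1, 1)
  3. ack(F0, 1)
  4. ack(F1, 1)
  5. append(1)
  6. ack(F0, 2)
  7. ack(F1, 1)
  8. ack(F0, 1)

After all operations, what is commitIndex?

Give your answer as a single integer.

Op 1: append 1 -> log_len=1
Op 2: F1 acks idx 1 -> match: F0=0 F1=1; commitIndex=1
Op 3: F0 acks idx 1 -> match: F0=1 F1=1; commitIndex=1
Op 4: F1 acks idx 1 -> match: F0=1 F1=1; commitIndex=1
Op 5: append 1 -> log_len=2
Op 6: F0 acks idx 2 -> match: F0=2 F1=1; commitIndex=2
Op 7: F1 acks idx 1 -> match: F0=2 F1=1; commitIndex=2
Op 8: F0 acks idx 1 -> match: F0=2 F1=1; commitIndex=2

Answer: 2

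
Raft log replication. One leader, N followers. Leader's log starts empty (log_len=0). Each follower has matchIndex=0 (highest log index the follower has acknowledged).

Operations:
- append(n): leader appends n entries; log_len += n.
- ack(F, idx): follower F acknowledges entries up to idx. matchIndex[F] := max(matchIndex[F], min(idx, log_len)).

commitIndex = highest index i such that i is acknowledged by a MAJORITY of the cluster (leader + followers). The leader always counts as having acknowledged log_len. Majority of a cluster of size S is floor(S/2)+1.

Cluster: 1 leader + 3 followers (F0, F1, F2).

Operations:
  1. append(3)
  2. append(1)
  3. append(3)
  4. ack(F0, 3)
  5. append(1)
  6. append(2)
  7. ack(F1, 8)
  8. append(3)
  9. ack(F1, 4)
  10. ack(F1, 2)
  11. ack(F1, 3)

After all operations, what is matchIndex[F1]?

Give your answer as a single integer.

Op 1: append 3 -> log_len=3
Op 2: append 1 -> log_len=4
Op 3: append 3 -> log_len=7
Op 4: F0 acks idx 3 -> match: F0=3 F1=0 F2=0; commitIndex=0
Op 5: append 1 -> log_len=8
Op 6: append 2 -> log_len=10
Op 7: F1 acks idx 8 -> match: F0=3 F1=8 F2=0; commitIndex=3
Op 8: append 3 -> log_len=13
Op 9: F1 acks idx 4 -> match: F0=3 F1=8 F2=0; commitIndex=3
Op 10: F1 acks idx 2 -> match: F0=3 F1=8 F2=0; commitIndex=3
Op 11: F1 acks idx 3 -> match: F0=3 F1=8 F2=0; commitIndex=3

Answer: 8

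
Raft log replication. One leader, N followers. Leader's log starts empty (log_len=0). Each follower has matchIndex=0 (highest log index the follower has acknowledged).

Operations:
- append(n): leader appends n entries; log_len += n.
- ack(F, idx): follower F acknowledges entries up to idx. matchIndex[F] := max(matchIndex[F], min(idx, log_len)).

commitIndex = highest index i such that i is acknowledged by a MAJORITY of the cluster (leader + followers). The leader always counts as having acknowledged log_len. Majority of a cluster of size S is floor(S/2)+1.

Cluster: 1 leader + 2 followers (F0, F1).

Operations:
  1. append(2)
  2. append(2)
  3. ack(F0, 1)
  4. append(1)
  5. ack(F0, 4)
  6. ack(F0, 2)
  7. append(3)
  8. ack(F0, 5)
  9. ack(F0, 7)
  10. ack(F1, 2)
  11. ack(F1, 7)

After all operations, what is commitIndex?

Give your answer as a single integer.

Op 1: append 2 -> log_len=2
Op 2: append 2 -> log_len=4
Op 3: F0 acks idx 1 -> match: F0=1 F1=0; commitIndex=1
Op 4: append 1 -> log_len=5
Op 5: F0 acks idx 4 -> match: F0=4 F1=0; commitIndex=4
Op 6: F0 acks idx 2 -> match: F0=4 F1=0; commitIndex=4
Op 7: append 3 -> log_len=8
Op 8: F0 acks idx 5 -> match: F0=5 F1=0; commitIndex=5
Op 9: F0 acks idx 7 -> match: F0=7 F1=0; commitIndex=7
Op 10: F1 acks idx 2 -> match: F0=7 F1=2; commitIndex=7
Op 11: F1 acks idx 7 -> match: F0=7 F1=7; commitIndex=7

Answer: 7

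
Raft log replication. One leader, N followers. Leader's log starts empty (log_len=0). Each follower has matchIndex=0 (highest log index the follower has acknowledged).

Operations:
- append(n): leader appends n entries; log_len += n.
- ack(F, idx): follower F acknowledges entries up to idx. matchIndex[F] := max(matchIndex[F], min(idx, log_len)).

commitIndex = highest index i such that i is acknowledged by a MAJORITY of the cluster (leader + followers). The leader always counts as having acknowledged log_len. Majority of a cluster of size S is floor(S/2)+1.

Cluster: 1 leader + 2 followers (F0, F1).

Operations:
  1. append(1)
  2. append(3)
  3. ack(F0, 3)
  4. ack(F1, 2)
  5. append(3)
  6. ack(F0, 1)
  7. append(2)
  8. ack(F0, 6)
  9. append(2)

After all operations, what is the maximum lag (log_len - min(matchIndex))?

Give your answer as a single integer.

Op 1: append 1 -> log_len=1
Op 2: append 3 -> log_len=4
Op 3: F0 acks idx 3 -> match: F0=3 F1=0; commitIndex=3
Op 4: F1 acks idx 2 -> match: F0=3 F1=2; commitIndex=3
Op 5: append 3 -> log_len=7
Op 6: F0 acks idx 1 -> match: F0=3 F1=2; commitIndex=3
Op 7: append 2 -> log_len=9
Op 8: F0 acks idx 6 -> match: F0=6 F1=2; commitIndex=6
Op 9: append 2 -> log_len=11

Answer: 9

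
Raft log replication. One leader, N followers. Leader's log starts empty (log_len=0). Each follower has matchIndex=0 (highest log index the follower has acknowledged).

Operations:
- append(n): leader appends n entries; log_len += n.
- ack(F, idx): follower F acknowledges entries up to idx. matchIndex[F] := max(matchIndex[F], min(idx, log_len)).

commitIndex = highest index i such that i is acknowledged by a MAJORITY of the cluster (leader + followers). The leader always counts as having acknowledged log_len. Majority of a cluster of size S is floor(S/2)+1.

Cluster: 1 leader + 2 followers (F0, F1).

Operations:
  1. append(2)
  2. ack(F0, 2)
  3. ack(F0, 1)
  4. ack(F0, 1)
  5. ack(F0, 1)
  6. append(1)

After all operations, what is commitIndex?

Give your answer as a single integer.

Answer: 2

Derivation:
Op 1: append 2 -> log_len=2
Op 2: F0 acks idx 2 -> match: F0=2 F1=0; commitIndex=2
Op 3: F0 acks idx 1 -> match: F0=2 F1=0; commitIndex=2
Op 4: F0 acks idx 1 -> match: F0=2 F1=0; commitIndex=2
Op 5: F0 acks idx 1 -> match: F0=2 F1=0; commitIndex=2
Op 6: append 1 -> log_len=3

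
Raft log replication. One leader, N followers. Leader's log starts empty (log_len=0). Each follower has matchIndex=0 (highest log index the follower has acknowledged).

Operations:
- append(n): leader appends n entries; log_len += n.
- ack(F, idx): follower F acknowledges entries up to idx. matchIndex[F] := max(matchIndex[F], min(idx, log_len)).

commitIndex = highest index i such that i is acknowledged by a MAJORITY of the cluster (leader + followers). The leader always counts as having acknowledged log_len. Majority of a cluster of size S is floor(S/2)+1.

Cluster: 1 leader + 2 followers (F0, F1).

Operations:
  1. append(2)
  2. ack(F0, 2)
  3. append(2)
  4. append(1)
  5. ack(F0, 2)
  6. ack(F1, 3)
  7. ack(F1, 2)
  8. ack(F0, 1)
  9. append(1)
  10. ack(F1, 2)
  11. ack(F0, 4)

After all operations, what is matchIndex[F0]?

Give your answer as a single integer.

Op 1: append 2 -> log_len=2
Op 2: F0 acks idx 2 -> match: F0=2 F1=0; commitIndex=2
Op 3: append 2 -> log_len=4
Op 4: append 1 -> log_len=5
Op 5: F0 acks idx 2 -> match: F0=2 F1=0; commitIndex=2
Op 6: F1 acks idx 3 -> match: F0=2 F1=3; commitIndex=3
Op 7: F1 acks idx 2 -> match: F0=2 F1=3; commitIndex=3
Op 8: F0 acks idx 1 -> match: F0=2 F1=3; commitIndex=3
Op 9: append 1 -> log_len=6
Op 10: F1 acks idx 2 -> match: F0=2 F1=3; commitIndex=3
Op 11: F0 acks idx 4 -> match: F0=4 F1=3; commitIndex=4

Answer: 4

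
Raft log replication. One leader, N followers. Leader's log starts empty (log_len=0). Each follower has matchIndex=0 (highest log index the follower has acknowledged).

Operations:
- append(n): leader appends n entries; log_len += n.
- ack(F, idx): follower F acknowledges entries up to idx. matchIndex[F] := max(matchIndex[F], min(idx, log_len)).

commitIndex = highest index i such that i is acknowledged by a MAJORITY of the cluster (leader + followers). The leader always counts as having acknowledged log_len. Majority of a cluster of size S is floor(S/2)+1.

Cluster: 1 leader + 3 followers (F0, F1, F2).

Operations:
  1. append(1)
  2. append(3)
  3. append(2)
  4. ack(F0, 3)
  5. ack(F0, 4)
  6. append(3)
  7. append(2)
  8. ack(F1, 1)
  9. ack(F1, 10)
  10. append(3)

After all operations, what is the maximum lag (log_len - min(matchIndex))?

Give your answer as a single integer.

Op 1: append 1 -> log_len=1
Op 2: append 3 -> log_len=4
Op 3: append 2 -> log_len=6
Op 4: F0 acks idx 3 -> match: F0=3 F1=0 F2=0; commitIndex=0
Op 5: F0 acks idx 4 -> match: F0=4 F1=0 F2=0; commitIndex=0
Op 6: append 3 -> log_len=9
Op 7: append 2 -> log_len=11
Op 8: F1 acks idx 1 -> match: F0=4 F1=1 F2=0; commitIndex=1
Op 9: F1 acks idx 10 -> match: F0=4 F1=10 F2=0; commitIndex=4
Op 10: append 3 -> log_len=14

Answer: 14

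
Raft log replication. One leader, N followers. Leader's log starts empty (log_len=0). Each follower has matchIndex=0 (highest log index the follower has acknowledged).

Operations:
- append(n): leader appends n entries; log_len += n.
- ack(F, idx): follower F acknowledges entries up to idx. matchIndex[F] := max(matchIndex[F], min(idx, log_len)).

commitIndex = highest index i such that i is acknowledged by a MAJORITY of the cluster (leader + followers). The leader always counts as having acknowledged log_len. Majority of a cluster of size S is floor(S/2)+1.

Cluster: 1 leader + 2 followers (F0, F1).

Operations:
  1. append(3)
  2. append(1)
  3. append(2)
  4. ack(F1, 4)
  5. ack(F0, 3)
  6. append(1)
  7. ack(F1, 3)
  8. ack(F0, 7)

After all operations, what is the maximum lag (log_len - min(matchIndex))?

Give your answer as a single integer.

Op 1: append 3 -> log_len=3
Op 2: append 1 -> log_len=4
Op 3: append 2 -> log_len=6
Op 4: F1 acks idx 4 -> match: F0=0 F1=4; commitIndex=4
Op 5: F0 acks idx 3 -> match: F0=3 F1=4; commitIndex=4
Op 6: append 1 -> log_len=7
Op 7: F1 acks idx 3 -> match: F0=3 F1=4; commitIndex=4
Op 8: F0 acks idx 7 -> match: F0=7 F1=4; commitIndex=7

Answer: 3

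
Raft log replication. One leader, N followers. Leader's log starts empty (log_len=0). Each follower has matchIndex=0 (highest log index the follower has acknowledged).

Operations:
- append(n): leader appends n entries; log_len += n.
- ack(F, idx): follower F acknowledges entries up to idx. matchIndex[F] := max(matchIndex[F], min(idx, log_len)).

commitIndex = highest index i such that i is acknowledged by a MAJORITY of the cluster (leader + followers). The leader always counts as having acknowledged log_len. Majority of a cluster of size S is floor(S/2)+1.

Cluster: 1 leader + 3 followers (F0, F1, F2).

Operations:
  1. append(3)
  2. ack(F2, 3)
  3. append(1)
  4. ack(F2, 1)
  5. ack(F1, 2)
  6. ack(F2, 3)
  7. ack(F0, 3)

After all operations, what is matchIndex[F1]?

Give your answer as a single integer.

Answer: 2

Derivation:
Op 1: append 3 -> log_len=3
Op 2: F2 acks idx 3 -> match: F0=0 F1=0 F2=3; commitIndex=0
Op 3: append 1 -> log_len=4
Op 4: F2 acks idx 1 -> match: F0=0 F1=0 F2=3; commitIndex=0
Op 5: F1 acks idx 2 -> match: F0=0 F1=2 F2=3; commitIndex=2
Op 6: F2 acks idx 3 -> match: F0=0 F1=2 F2=3; commitIndex=2
Op 7: F0 acks idx 3 -> match: F0=3 F1=2 F2=3; commitIndex=3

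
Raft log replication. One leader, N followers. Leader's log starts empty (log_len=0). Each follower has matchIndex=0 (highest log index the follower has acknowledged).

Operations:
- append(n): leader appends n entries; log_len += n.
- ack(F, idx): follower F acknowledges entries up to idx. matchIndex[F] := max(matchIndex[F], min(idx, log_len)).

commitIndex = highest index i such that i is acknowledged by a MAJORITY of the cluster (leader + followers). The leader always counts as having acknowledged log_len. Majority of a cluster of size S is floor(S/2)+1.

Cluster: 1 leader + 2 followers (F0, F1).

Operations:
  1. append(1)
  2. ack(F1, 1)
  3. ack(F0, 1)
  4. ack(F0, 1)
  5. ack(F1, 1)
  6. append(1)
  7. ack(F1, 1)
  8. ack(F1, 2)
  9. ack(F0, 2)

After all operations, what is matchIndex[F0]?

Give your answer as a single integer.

Answer: 2

Derivation:
Op 1: append 1 -> log_len=1
Op 2: F1 acks idx 1 -> match: F0=0 F1=1; commitIndex=1
Op 3: F0 acks idx 1 -> match: F0=1 F1=1; commitIndex=1
Op 4: F0 acks idx 1 -> match: F0=1 F1=1; commitIndex=1
Op 5: F1 acks idx 1 -> match: F0=1 F1=1; commitIndex=1
Op 6: append 1 -> log_len=2
Op 7: F1 acks idx 1 -> match: F0=1 F1=1; commitIndex=1
Op 8: F1 acks idx 2 -> match: F0=1 F1=2; commitIndex=2
Op 9: F0 acks idx 2 -> match: F0=2 F1=2; commitIndex=2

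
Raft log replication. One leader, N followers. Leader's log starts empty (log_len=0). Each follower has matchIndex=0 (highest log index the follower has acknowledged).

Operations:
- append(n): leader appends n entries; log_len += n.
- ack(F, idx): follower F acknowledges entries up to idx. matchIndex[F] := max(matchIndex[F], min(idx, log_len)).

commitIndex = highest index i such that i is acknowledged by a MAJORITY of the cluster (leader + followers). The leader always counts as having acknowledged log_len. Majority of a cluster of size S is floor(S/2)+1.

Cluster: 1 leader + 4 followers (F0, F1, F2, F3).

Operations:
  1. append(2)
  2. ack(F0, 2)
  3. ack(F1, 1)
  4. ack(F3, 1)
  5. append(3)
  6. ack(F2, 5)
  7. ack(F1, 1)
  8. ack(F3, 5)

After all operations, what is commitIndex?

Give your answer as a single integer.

Op 1: append 2 -> log_len=2
Op 2: F0 acks idx 2 -> match: F0=2 F1=0 F2=0 F3=0; commitIndex=0
Op 3: F1 acks idx 1 -> match: F0=2 F1=1 F2=0 F3=0; commitIndex=1
Op 4: F3 acks idx 1 -> match: F0=2 F1=1 F2=0 F3=1; commitIndex=1
Op 5: append 3 -> log_len=5
Op 6: F2 acks idx 5 -> match: F0=2 F1=1 F2=5 F3=1; commitIndex=2
Op 7: F1 acks idx 1 -> match: F0=2 F1=1 F2=5 F3=1; commitIndex=2
Op 8: F3 acks idx 5 -> match: F0=2 F1=1 F2=5 F3=5; commitIndex=5

Answer: 5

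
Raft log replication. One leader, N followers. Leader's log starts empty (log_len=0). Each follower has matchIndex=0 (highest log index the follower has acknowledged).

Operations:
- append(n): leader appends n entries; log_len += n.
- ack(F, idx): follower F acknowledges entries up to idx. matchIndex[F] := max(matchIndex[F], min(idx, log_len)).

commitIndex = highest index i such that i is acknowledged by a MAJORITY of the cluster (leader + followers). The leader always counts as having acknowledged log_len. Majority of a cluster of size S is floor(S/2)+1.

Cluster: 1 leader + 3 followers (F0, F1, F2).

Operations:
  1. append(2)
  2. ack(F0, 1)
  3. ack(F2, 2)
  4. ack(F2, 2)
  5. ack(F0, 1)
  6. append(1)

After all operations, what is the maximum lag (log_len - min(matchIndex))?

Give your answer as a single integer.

Op 1: append 2 -> log_len=2
Op 2: F0 acks idx 1 -> match: F0=1 F1=0 F2=0; commitIndex=0
Op 3: F2 acks idx 2 -> match: F0=1 F1=0 F2=2; commitIndex=1
Op 4: F2 acks idx 2 -> match: F0=1 F1=0 F2=2; commitIndex=1
Op 5: F0 acks idx 1 -> match: F0=1 F1=0 F2=2; commitIndex=1
Op 6: append 1 -> log_len=3

Answer: 3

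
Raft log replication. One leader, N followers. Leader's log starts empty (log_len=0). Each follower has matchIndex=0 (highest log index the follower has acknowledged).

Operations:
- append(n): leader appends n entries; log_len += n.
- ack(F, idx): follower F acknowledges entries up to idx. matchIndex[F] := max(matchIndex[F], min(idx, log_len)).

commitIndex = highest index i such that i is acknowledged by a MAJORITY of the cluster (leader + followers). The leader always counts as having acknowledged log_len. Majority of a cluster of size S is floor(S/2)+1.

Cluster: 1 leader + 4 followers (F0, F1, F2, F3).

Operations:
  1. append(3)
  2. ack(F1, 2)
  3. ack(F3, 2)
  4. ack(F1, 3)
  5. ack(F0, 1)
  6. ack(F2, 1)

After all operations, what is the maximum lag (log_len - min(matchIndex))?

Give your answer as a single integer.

Answer: 2

Derivation:
Op 1: append 3 -> log_len=3
Op 2: F1 acks idx 2 -> match: F0=0 F1=2 F2=0 F3=0; commitIndex=0
Op 3: F3 acks idx 2 -> match: F0=0 F1=2 F2=0 F3=2; commitIndex=2
Op 4: F1 acks idx 3 -> match: F0=0 F1=3 F2=0 F3=2; commitIndex=2
Op 5: F0 acks idx 1 -> match: F0=1 F1=3 F2=0 F3=2; commitIndex=2
Op 6: F2 acks idx 1 -> match: F0=1 F1=3 F2=1 F3=2; commitIndex=2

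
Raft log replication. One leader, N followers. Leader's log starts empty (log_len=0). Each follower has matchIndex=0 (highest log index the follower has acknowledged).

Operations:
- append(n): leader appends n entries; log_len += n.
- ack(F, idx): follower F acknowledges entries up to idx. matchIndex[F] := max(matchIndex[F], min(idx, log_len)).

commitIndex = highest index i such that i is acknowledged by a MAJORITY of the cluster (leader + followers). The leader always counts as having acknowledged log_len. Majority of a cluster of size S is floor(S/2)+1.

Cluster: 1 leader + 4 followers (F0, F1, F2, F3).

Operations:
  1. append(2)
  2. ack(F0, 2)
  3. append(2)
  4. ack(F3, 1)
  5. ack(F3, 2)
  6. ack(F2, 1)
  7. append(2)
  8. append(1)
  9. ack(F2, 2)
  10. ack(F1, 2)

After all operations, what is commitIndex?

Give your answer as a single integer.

Answer: 2

Derivation:
Op 1: append 2 -> log_len=2
Op 2: F0 acks idx 2 -> match: F0=2 F1=0 F2=0 F3=0; commitIndex=0
Op 3: append 2 -> log_len=4
Op 4: F3 acks idx 1 -> match: F0=2 F1=0 F2=0 F3=1; commitIndex=1
Op 5: F3 acks idx 2 -> match: F0=2 F1=0 F2=0 F3=2; commitIndex=2
Op 6: F2 acks idx 1 -> match: F0=2 F1=0 F2=1 F3=2; commitIndex=2
Op 7: append 2 -> log_len=6
Op 8: append 1 -> log_len=7
Op 9: F2 acks idx 2 -> match: F0=2 F1=0 F2=2 F3=2; commitIndex=2
Op 10: F1 acks idx 2 -> match: F0=2 F1=2 F2=2 F3=2; commitIndex=2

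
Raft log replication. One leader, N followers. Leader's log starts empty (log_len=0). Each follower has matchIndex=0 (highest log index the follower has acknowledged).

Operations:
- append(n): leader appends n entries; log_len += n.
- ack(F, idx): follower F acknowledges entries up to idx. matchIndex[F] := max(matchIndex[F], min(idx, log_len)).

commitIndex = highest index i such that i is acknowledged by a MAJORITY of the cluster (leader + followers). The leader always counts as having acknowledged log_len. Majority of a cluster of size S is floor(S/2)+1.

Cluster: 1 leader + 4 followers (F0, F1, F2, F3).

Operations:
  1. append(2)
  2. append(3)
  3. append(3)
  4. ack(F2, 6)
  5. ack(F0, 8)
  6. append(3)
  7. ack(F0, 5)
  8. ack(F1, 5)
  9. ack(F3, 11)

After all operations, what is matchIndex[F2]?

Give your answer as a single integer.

Answer: 6

Derivation:
Op 1: append 2 -> log_len=2
Op 2: append 3 -> log_len=5
Op 3: append 3 -> log_len=8
Op 4: F2 acks idx 6 -> match: F0=0 F1=0 F2=6 F3=0; commitIndex=0
Op 5: F0 acks idx 8 -> match: F0=8 F1=0 F2=6 F3=0; commitIndex=6
Op 6: append 3 -> log_len=11
Op 7: F0 acks idx 5 -> match: F0=8 F1=0 F2=6 F3=0; commitIndex=6
Op 8: F1 acks idx 5 -> match: F0=8 F1=5 F2=6 F3=0; commitIndex=6
Op 9: F3 acks idx 11 -> match: F0=8 F1=5 F2=6 F3=11; commitIndex=8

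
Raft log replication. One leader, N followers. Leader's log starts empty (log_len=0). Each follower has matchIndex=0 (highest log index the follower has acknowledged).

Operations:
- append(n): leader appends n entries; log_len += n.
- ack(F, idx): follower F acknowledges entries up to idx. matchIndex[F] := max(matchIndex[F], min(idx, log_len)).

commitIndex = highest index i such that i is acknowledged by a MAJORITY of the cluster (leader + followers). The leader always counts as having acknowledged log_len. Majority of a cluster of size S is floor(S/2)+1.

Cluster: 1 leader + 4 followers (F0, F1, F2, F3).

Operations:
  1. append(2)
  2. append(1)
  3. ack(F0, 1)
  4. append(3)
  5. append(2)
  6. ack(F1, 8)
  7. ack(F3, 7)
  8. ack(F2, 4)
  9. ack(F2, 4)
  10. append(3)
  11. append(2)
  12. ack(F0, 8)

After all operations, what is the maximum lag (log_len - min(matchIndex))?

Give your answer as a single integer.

Op 1: append 2 -> log_len=2
Op 2: append 1 -> log_len=3
Op 3: F0 acks idx 1 -> match: F0=1 F1=0 F2=0 F3=0; commitIndex=0
Op 4: append 3 -> log_len=6
Op 5: append 2 -> log_len=8
Op 6: F1 acks idx 8 -> match: F0=1 F1=8 F2=0 F3=0; commitIndex=1
Op 7: F3 acks idx 7 -> match: F0=1 F1=8 F2=0 F3=7; commitIndex=7
Op 8: F2 acks idx 4 -> match: F0=1 F1=8 F2=4 F3=7; commitIndex=7
Op 9: F2 acks idx 4 -> match: F0=1 F1=8 F2=4 F3=7; commitIndex=7
Op 10: append 3 -> log_len=11
Op 11: append 2 -> log_len=13
Op 12: F0 acks idx 8 -> match: F0=8 F1=8 F2=4 F3=7; commitIndex=8

Answer: 9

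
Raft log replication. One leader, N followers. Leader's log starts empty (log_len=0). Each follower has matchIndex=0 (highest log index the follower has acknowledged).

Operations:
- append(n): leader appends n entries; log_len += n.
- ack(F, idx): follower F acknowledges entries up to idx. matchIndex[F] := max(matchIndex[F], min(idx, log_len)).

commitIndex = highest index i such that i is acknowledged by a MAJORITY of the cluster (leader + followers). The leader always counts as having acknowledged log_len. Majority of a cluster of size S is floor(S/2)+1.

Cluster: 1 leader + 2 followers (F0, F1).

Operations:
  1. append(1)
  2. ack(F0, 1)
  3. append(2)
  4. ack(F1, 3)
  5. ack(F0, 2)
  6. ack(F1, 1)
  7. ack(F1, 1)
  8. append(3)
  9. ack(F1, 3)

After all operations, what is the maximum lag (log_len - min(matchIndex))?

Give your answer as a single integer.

Op 1: append 1 -> log_len=1
Op 2: F0 acks idx 1 -> match: F0=1 F1=0; commitIndex=1
Op 3: append 2 -> log_len=3
Op 4: F1 acks idx 3 -> match: F0=1 F1=3; commitIndex=3
Op 5: F0 acks idx 2 -> match: F0=2 F1=3; commitIndex=3
Op 6: F1 acks idx 1 -> match: F0=2 F1=3; commitIndex=3
Op 7: F1 acks idx 1 -> match: F0=2 F1=3; commitIndex=3
Op 8: append 3 -> log_len=6
Op 9: F1 acks idx 3 -> match: F0=2 F1=3; commitIndex=3

Answer: 4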